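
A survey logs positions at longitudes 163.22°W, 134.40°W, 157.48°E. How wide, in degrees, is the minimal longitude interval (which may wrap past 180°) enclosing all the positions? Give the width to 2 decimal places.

68.12°

Sort the longitudes: -163.22°, -134.40°, +157.48°.
Eastward gaps between consecutive values (wrapping around): 28.82°, 291.88°, 39.30°.
Largest gap = 291.88° ⇒ minimal covering band is its complement: 360° − 291.88° = 68.12°.
Band runs from +157.48° eastward to -134.40°, crossing the antimeridian.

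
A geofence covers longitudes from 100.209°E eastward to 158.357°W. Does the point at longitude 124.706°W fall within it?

Band width going east from +100.209° to -158.357°: ((-158.357 − 100.209) mod 360) = 101.434°.
Offset of -124.706° east of the west edge: ((-124.706 − 100.209) mod 360) = 135.085°.
135.085° > 101.434° ⇒ outside.

No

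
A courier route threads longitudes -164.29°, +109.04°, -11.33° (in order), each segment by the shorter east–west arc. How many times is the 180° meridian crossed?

Leg 1: -164.29° → +109.04°, shortest Δλ = -86.67° (west) — crosses 180°.
Leg 2: +109.04° → -11.33°, shortest Δλ = -120.37° (west) — does not cross 180°.
Total crossings: 1.

1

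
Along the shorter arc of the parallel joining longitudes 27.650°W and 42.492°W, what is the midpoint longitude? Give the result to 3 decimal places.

Signed shortest Δλ from -27.650° to -42.492° is -14.842°.
Midpoint longitude = -27.650° + (-14.842°)/2 = -27.650° − 7.421° = -35.071°.

35.071°W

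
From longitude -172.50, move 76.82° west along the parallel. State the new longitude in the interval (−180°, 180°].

+110.68°

Start at -172.50°; shift −76.82° → -249.32°.
-249.32° lies outside (−180°, 180°]; add 360° → +110.68°.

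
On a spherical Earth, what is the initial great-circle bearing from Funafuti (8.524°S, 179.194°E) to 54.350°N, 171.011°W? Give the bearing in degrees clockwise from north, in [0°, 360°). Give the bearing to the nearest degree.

Δλ = -171.011 − 179.194 = -350.205°; wrapped into (−180°, 180°]: 9.795°.
θ = atan2( sin Δλ · cos φ₂ , cos φ₁ · sin φ₂ − sin φ₁ · cos φ₂ · cos Δλ )
  = atan2(0.09915, 0.88875) = 6.366° → normalised to [0°, 360°): 6.366°.

6°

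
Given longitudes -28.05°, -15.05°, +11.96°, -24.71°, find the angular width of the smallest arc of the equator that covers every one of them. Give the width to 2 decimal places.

Sort the longitudes: -28.05°, -24.71°, -15.05°, +11.96°.
Eastward gaps between consecutive values (wrapping around): 3.34°, 9.66°, 27.01°, 319.99°.
Largest gap = 319.99° ⇒ minimal covering band is its complement: 360° − 319.99° = 40.01°.
Band runs from -28.05° eastward to +11.96°.

40.01°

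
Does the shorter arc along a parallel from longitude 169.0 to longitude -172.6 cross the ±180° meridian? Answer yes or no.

Yes

Naïve |-172.6 − 169.0| = 341.6° > 180°, so the shorter arc goes the other way round — across 180°.
Signed shortest Δλ = ((-172.6 − 169.0 + 180) mod 360) − 180 = 18.4°.
Going east by 18.4° from +169.0° passes through 180° before reaching -172.6°.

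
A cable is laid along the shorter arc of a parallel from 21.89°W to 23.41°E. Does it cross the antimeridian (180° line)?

Signed shortest Δλ = ((23.41 − -21.89 + 180) mod 360) − 180 = 45.3°.
Going east by 45.3° from -21.89° reaches +23.41° without touching 180°.

No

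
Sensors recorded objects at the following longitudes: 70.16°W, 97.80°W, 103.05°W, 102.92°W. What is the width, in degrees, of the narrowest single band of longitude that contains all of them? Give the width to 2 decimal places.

32.89°

Sort the longitudes: -103.05°, -102.92°, -97.80°, -70.16°.
Eastward gaps between consecutive values (wrapping around): 0.13°, 5.12°, 27.64°, 327.11°.
Largest gap = 327.11° ⇒ minimal covering band is its complement: 360° − 327.11° = 32.89°.
Band runs from -103.05° eastward to -70.16°.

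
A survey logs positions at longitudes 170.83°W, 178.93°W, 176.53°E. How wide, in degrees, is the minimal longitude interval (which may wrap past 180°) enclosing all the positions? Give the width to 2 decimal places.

12.64°

Sort the longitudes: -178.93°, -170.83°, +176.53°.
Eastward gaps between consecutive values (wrapping around): 8.10°, 347.36°, 4.54°.
Largest gap = 347.36° ⇒ minimal covering band is its complement: 360° − 347.36° = 12.64°.
Band runs from +176.53° eastward to -170.83°, crossing the antimeridian.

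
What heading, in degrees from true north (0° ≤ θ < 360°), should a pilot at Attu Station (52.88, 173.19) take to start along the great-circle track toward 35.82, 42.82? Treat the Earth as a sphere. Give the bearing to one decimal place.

Δλ = 42.82 − 173.19 = -130.37°.
θ = atan2( sin Δλ · cos φ₂ , cos φ₁ · sin φ₂ − sin φ₁ · cos φ₂ · cos Δλ )
  = atan2(-0.61778, 0.77197) = -38.669° → normalised to [0°, 360°): 321.331°.

321.3°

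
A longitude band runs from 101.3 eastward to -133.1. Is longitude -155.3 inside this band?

Band width going east from +101.3° to -133.1°: ((-133.1 − 101.3) mod 360) = 125.6°.
Offset of -155.3° east of the west edge: ((-155.3 − 101.3) mod 360) = 103.4°.
103.4° ≤ 125.6° ⇒ inside.

Yes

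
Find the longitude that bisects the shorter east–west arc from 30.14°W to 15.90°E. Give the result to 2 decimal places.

Signed shortest Δλ from -30.14° to +15.90° is +46.04°.
Midpoint longitude = -30.14° + (+46.04°)/2 = -30.14° + 23.02° = -7.12°.

7.12°W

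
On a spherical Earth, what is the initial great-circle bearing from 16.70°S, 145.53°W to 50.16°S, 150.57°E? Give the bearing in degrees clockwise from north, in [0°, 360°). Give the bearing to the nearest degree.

Δλ = 150.57 − -145.53 = 296.10°; wrapped into (−180°, 180°]: -63.90°.
θ = atan2( sin Δλ · cos φ₂ , cos φ₁ · sin φ₂ − sin φ₁ · cos φ₂ · cos Δλ )
  = atan2(-0.57532, -0.65446) = -138.682° → normalised to [0°, 360°): 221.318°.

221°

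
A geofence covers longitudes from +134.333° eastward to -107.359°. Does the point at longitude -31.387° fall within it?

Band width going east from +134.333° to -107.359°: ((-107.359 − 134.333) mod 360) = 118.308°.
Offset of -31.387° east of the west edge: ((-31.387 − 134.333) mod 360) = 194.280°.
194.280° > 118.308° ⇒ outside.

No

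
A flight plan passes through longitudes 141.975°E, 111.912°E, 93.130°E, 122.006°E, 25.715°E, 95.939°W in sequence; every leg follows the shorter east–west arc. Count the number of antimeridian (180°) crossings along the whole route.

Leg 1: +141.975° → +111.912°, shortest Δλ = -30.063° (west) — does not cross 180°.
Leg 2: +111.912° → +93.130°, shortest Δλ = -18.782° (west) — does not cross 180°.
Leg 3: +93.130° → +122.006°, shortest Δλ = 28.876° (east) — does not cross 180°.
Leg 4: +122.006° → +25.715°, shortest Δλ = -96.291° (west) — does not cross 180°.
Leg 5: +25.715° → -95.939°, shortest Δλ = -121.654° (west) — does not cross 180°.
Total crossings: 0.

0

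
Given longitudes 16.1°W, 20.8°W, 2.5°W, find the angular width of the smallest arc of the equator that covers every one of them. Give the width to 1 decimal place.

18.3°

Sort the longitudes: -20.8°, -16.1°, -2.5°.
Eastward gaps between consecutive values (wrapping around): 4.7°, 13.6°, 341.7°.
Largest gap = 341.7° ⇒ minimal covering band is its complement: 360° − 341.7° = 18.3°.
Band runs from -20.8° eastward to -2.5°.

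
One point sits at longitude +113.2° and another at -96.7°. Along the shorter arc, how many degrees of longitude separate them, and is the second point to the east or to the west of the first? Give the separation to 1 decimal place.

150.1° east

Raw difference: -96.7 − 113.2 = -209.9°.
Normalise into (−180°, 180°]: -209.9° + 360° = 150.1°.
Positive ⇒ the second point lies to the east; separation 150.1°.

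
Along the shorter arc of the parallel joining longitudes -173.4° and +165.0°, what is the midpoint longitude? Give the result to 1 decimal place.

Signed shortest Δλ from -173.4° to +165.0° is -21.6°.
Midpoint longitude = -173.4° + (-21.6°)/2 = -173.4° − 10.8° = -184.2°.
Normalise into (−180°, 180°]: +175.8°.
(The naïve average (-173.4 + +165.0)/2 = -4.2° is on the wrong side of the globe.)

+175.8°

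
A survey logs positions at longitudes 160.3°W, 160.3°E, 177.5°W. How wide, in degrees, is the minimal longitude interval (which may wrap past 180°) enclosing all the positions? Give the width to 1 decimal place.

39.4°

Sort the longitudes: -177.5°, -160.3°, +160.3°.
Eastward gaps between consecutive values (wrapping around): 17.2°, 320.6°, 22.2°.
Largest gap = 320.6° ⇒ minimal covering band is its complement: 360° − 320.6° = 39.4°.
Band runs from +160.3° eastward to -160.3°, crossing the antimeridian.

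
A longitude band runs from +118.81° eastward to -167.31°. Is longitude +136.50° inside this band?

Yes

Band width going east from +118.81° to -167.31°: ((-167.31 − 118.81) mod 360) = 73.88°.
Offset of +136.50° east of the west edge: ((136.50 − 118.81) mod 360) = 17.69°.
17.69° ≤ 73.88° ⇒ inside.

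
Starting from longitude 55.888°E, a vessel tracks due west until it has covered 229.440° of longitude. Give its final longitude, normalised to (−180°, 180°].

Start at +55.888°; shift −229.440° → -173.552°.
-173.552° already lies in (−180°, 180°].

173.552°W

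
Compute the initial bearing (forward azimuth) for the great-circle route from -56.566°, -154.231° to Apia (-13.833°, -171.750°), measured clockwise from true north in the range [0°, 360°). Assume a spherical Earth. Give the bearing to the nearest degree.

335°

Δλ = -171.750 − -154.231 = -17.519°.
θ = atan2( sin Δλ · cos φ₂ , cos φ₁ · sin φ₂ − sin φ₁ · cos φ₂ · cos Δλ )
  = atan2(-0.29229, 0.64100) = -24.513° → normalised to [0°, 360°): 335.487°.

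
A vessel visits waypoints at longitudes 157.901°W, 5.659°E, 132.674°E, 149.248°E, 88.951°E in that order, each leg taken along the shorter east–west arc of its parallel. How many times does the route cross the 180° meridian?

Leg 1: -157.901° → +5.659°, shortest Δλ = 163.56° (east) — does not cross 180°.
Leg 2: +5.659° → +132.674°, shortest Δλ = 127.015° (east) — does not cross 180°.
Leg 3: +132.674° → +149.248°, shortest Δλ = 16.574° (east) — does not cross 180°.
Leg 4: +149.248° → +88.951°, shortest Δλ = -60.297° (west) — does not cross 180°.
Total crossings: 0.

0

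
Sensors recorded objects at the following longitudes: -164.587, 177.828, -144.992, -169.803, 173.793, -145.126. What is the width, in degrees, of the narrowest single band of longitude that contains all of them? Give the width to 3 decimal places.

41.215°

Sort the longitudes: -169.803°, -164.587°, -145.126°, -144.992°, +173.793°, +177.828°.
Eastward gaps between consecutive values (wrapping around): 5.216°, 19.461°, 0.134°, 318.785°, 4.035°, 12.369°.
Largest gap = 318.785° ⇒ minimal covering band is its complement: 360° − 318.785° = 41.215°.
Band runs from +173.793° eastward to -144.992°, crossing the antimeridian.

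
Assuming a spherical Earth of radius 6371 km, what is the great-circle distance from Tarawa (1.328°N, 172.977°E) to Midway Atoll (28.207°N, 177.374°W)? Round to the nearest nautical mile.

Δλ = -177.374 − 172.977 = -350.351°; wrapped into (−180°, 180°]: 9.649°.
Δφ = 28.207 − 1.328 = 26.879°.
a = sin²(Δφ/2) + cos φ₁ · cos φ₂ · sin²(Δλ/2) = 0.060250.
c = 2·atan2(√a, √(1−a)) = 0.49599 rad → d = 6371·c ≈ 3159.93 km ≈ 1706.23 nmi.

1706 nmi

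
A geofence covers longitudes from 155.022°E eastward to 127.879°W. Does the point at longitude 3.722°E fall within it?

Band width going east from +155.022° to -127.879°: ((-127.879 − 155.022) mod 360) = 77.099°.
Offset of +3.722° east of the west edge: ((3.722 − 155.022) mod 360) = 208.700°.
208.700° > 77.099° ⇒ outside.

No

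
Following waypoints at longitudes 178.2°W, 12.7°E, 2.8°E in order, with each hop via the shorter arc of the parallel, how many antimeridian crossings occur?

1

Leg 1: -178.2° → +12.7°, shortest Δλ = -169.1° (west) — crosses 180°.
Leg 2: +12.7° → +2.8°, shortest Δλ = -9.9° (west) — does not cross 180°.
Total crossings: 1.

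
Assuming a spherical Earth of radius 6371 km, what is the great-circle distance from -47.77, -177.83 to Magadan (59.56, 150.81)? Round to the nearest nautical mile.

6625 nmi

Δλ = 150.81 − -177.83 = 328.64°; wrapped into (−180°, 180°]: -31.36°.
Δφ = 59.56 − -47.77 = 107.33°.
a = sin²(Δφ/2) + cos φ₁ · cos φ₂ · sin²(Δλ/2) = 0.673809.
c = 2·atan2(√a, √(1−a)) = 1.92583 rad → d = 6371·c ≈ 12269.44 km ≈ 6624.97 nmi.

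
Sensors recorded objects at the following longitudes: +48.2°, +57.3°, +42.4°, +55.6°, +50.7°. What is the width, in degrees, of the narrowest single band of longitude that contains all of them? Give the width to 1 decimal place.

14.9°

Sort the longitudes: +42.4°, +48.2°, +50.7°, +55.6°, +57.3°.
Eastward gaps between consecutive values (wrapping around): 5.8°, 2.5°, 4.9°, 1.7°, 345.1°.
Largest gap = 345.1° ⇒ minimal covering band is its complement: 360° − 345.1° = 14.9°.
Band runs from +42.4° eastward to +57.3°.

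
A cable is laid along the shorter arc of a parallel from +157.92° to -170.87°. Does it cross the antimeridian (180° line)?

Yes

Naïve |-170.87 − 157.92| = 328.79° > 180°, so the shorter arc goes the other way round — across 180°.
Signed shortest Δλ = ((-170.87 − 157.92 + 180) mod 360) − 180 = 31.21°.
Going east by 31.21° from +157.92° passes through 180° before reaching -170.87°.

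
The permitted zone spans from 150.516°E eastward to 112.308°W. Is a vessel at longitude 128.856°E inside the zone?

No

Band width going east from +150.516° to -112.308°: ((-112.308 − 150.516) mod 360) = 97.176°.
Offset of +128.856° east of the west edge: ((128.856 − 150.516) mod 360) = 338.340°.
338.340° > 97.176° ⇒ outside.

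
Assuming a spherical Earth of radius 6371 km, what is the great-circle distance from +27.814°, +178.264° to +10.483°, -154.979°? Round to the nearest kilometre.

Δλ = -154.979 − 178.264 = -333.243°; wrapped into (−180°, 180°]: 26.757°.
Δφ = 10.483 − 27.814 = -17.331°.
a = sin²(Δφ/2) + cos φ₁ · cos φ₂ · sin²(Δλ/2) = 0.069262.
c = 2·atan2(√a, √(1−a)) = 0.53263 rad → d = 6371·c ≈ 3393.38 km.

3393 km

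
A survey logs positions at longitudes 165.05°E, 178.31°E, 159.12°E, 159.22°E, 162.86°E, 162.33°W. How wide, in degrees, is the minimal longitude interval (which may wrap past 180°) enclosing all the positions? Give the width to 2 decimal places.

Sort the longitudes: -162.33°, +159.12°, +159.22°, +162.86°, +165.05°, +178.31°.
Eastward gaps between consecutive values (wrapping around): 321.45°, 0.10°, 3.64°, 2.19°, 13.26°, 19.36°.
Largest gap = 321.45° ⇒ minimal covering band is its complement: 360° − 321.45° = 38.55°.
Band runs from +159.12° eastward to -162.33°, crossing the antimeridian.

38.55°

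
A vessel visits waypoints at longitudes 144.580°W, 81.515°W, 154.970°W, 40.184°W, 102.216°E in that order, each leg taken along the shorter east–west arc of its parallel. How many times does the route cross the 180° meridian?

Leg 1: -144.580° → -81.515°, shortest Δλ = 63.065° (east) — does not cross 180°.
Leg 2: -81.515° → -154.970°, shortest Δλ = -73.455° (west) — does not cross 180°.
Leg 3: -154.970° → -40.184°, shortest Δλ = 114.786° (east) — does not cross 180°.
Leg 4: -40.184° → +102.216°, shortest Δλ = 142.4° (east) — does not cross 180°.
Total crossings: 0.

0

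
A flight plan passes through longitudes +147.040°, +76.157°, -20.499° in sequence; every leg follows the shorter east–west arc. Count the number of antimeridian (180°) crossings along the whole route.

Leg 1: +147.040° → +76.157°, shortest Δλ = -70.883° (west) — does not cross 180°.
Leg 2: +76.157° → -20.499°, shortest Δλ = -96.656° (west) — does not cross 180°.
Total crossings: 0.

0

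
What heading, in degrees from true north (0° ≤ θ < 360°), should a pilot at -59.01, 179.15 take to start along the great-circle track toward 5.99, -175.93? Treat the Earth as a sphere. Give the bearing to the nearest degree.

Δλ = -175.93 − 179.15 = -355.08°; wrapped into (−180°, 180°]: 4.92°.
θ = atan2( sin Δλ · cos φ₂ , cos φ₁ · sin φ₂ − sin φ₁ · cos φ₂ · cos Δλ )
  = atan2(0.08530, 0.90317) = 5.395° → normalised to [0°, 360°): 5.395°.

5°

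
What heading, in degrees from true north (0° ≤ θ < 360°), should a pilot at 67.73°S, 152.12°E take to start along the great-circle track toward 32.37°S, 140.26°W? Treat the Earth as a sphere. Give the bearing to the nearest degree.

83°

Δλ = -140.26 − 152.12 = -292.38°; wrapped into (−180°, 180°]: 67.62°.
θ = atan2( sin Δλ · cos φ₂ , cos φ₁ · sin φ₂ − sin φ₁ · cos φ₂ · cos Δλ )
  = atan2(0.78099, 0.09470) = 83.086° → normalised to [0°, 360°): 83.086°.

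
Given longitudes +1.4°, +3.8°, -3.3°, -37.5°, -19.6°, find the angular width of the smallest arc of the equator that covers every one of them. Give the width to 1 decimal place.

Sort the longitudes: -37.5°, -19.6°, -3.3°, +1.4°, +3.8°.
Eastward gaps between consecutive values (wrapping around): 17.9°, 16.3°, 4.7°, 2.4°, 318.7°.
Largest gap = 318.7° ⇒ minimal covering band is its complement: 360° − 318.7° = 41.3°.
Band runs from -37.5° eastward to +3.8°.

41.3°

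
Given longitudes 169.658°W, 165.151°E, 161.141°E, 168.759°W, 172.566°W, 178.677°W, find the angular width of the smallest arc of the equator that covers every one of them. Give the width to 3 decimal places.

30.100°

Sort the longitudes: -178.677°, -172.566°, -169.658°, -168.759°, +161.141°, +165.151°.
Eastward gaps between consecutive values (wrapping around): 6.111°, 2.908°, 0.899°, 329.900°, 4.010°, 16.172°.
Largest gap = 329.900° ⇒ minimal covering band is its complement: 360° − 329.900° = 30.100°.
Band runs from +161.141° eastward to -168.759°, crossing the antimeridian.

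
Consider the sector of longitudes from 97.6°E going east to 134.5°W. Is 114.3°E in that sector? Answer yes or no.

Band width going east from +97.6° to -134.5°: ((-134.5 − 97.6) mod 360) = 127.9°.
Offset of +114.3° east of the west edge: ((114.3 − 97.6) mod 360) = 16.7°.
16.7° ≤ 127.9° ⇒ inside.

Yes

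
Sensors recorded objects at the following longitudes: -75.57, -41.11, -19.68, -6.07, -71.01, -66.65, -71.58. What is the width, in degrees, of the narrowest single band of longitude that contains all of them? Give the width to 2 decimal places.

Sort the longitudes: -75.57°, -71.58°, -71.01°, -66.65°, -41.11°, -19.68°, -6.07°.
Eastward gaps between consecutive values (wrapping around): 3.99°, 0.57°, 4.36°, 25.54°, 21.43°, 13.61°, 290.50°.
Largest gap = 290.50° ⇒ minimal covering band is its complement: 360° − 290.50° = 69.50°.
Band runs from -75.57° eastward to -6.07°.

69.50°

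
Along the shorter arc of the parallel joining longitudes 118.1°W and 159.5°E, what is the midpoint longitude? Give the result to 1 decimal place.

159.3°W

Signed shortest Δλ from -118.1° to +159.5° is -82.4°.
Midpoint longitude = -118.1° + (-82.4°)/2 = -118.1° − 41.2° = -159.3°.
(The naïve average (-118.1 + +159.5)/2 = 20.7° is on the wrong side of the globe.)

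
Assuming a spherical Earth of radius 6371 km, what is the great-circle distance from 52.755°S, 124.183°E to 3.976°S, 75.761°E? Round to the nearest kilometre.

Δλ = 75.761 − 124.183 = -48.422°.
Δφ = -3.976 − -52.755 = 48.779°.
a = sin²(Δφ/2) + cos φ₁ · cos φ₂ · sin²(Δλ/2) = 0.272059.
c = 2·atan2(√a, √(1−a)) = 1.09743 rad → d = 6371·c ≈ 6991.75 km.

6992 km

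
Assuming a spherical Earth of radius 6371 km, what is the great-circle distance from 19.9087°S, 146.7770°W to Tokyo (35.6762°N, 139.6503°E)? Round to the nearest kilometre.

Δλ = 139.6503 − -146.7770 = 286.4273°; wrapped into (−180°, 180°]: -73.5727°.
Δφ = 35.6762 − -19.9087 = 55.5849°.
a = sin²(Δφ/2) + cos φ₁ · cos φ₂ · sin²(Δλ/2) = 0.491299.
c = 2·atan2(√a, √(1−a)) = 1.55339 rad → d = 6371·c ≈ 9896.67 km.

9897 km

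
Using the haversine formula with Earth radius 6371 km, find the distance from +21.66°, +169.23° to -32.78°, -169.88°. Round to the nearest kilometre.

6447 km

Δλ = -169.88 − 169.23 = -339.11°; wrapped into (−180°, 180°]: 20.89°.
Δφ = -32.78 − 21.66 = -54.44°.
a = sin²(Δφ/2) + cos φ₁ · cos φ₂ · sin²(Δλ/2) = 0.234904.
c = 2·atan2(√a, √(1−a)) = 1.01197 rad → d = 6371·c ≈ 6447.26 km.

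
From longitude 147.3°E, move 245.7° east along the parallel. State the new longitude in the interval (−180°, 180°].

Start at +147.3°; shift +245.7° → +393.0°.
+393.0° lies outside (−180°, 180°]; subtract 360° → +33.0°.

33.0°E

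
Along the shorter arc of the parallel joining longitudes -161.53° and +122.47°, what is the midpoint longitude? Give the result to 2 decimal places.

+160.47°

Signed shortest Δλ from -161.53° to +122.47° is -76.00°.
Midpoint longitude = -161.53° + (-76.00°)/2 = -161.53° − 38.00° = -199.53°.
Normalise into (−180°, 180°]: +160.47°.
(The naïve average (-161.53 + +122.47)/2 = -19.53° is on the wrong side of the globe.)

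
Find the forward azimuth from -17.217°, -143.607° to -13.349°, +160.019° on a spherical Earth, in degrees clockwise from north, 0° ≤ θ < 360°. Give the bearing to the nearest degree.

Δλ = 160.019 − -143.607 = 303.626°; wrapped into (−180°, 180°]: -56.374°.
θ = atan2( sin Δλ · cos φ₂ , cos φ₁ · sin φ₂ − sin φ₁ · cos φ₂ · cos Δλ )
  = atan2(-0.81017, -0.06105) = -94.310° → normalised to [0°, 360°): 265.690°.

266°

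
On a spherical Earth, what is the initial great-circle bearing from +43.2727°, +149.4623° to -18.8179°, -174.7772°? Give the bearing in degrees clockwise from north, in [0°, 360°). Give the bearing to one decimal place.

Δλ = -174.7772 − 149.4623 = -324.2395°; wrapped into (−180°, 180°]: 35.7605°.
θ = atan2( sin Δλ · cos φ₂ , cos φ₁ · sin φ₂ − sin φ₁ · cos φ₂ · cos Δλ )
  = atan2(0.55316, -0.76136) = 144.000° → normalised to [0°, 360°): 144.000°.

144.0°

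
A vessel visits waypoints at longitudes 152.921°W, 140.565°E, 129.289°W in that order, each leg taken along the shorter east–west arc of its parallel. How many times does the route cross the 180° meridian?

Leg 1: -152.921° → +140.565°, shortest Δλ = -66.514° (west) — crosses 180°.
Leg 2: +140.565° → -129.289°, shortest Δλ = 90.146° (east) — crosses 180°.
Total crossings: 2.

2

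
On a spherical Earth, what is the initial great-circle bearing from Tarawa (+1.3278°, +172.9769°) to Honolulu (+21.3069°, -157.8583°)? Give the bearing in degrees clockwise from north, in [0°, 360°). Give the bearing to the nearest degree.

Δλ = -157.8583 − 172.9769 = -330.8352°; wrapped into (−180°, 180°]: 29.1648°.
θ = atan2( sin Δλ · cos φ₂ , cos φ₁ · sin φ₂ − sin φ₁ · cos φ₂ · cos Δλ )
  = atan2(0.45401, 0.34441) = 52.816° → normalised to [0°, 360°): 52.816°.

53°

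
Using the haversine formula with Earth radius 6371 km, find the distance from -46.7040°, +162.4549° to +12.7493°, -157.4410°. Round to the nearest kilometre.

7723 km

Δλ = -157.4410 − 162.4549 = -319.8959°; wrapped into (−180°, 180°]: 40.1041°.
Δφ = 12.7493 − -46.7040 = 59.4533°.
a = sin²(Δφ/2) + cos φ₁ · cos φ₂ · sin²(Δλ/2) = 0.324513.
c = 2·atan2(√a, √(1−a)) = 1.21218 rad → d = 6371·c ≈ 7722.83 km.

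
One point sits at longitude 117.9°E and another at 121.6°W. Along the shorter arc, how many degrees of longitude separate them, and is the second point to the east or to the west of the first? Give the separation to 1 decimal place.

120.5° east

Raw difference: -121.6 − 117.9 = -239.5°.
Normalise into (−180°, 180°]: -239.5° + 360° = 120.5°.
Positive ⇒ the second point lies to the east; separation 120.5°.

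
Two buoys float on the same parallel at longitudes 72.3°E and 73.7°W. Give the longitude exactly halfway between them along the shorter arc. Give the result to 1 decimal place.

Signed shortest Δλ from +72.3° to -73.7° is -146.0°.
Midpoint longitude = +72.3° + (-146.0°)/2 = +72.3° − 73.0° = -0.7°.

0.7°W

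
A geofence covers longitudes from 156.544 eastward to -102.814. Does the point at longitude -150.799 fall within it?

Band width going east from +156.544° to -102.814°: ((-102.814 − 156.544) mod 360) = 100.642°.
Offset of -150.799° east of the west edge: ((-150.799 − 156.544) mod 360) = 52.657°.
52.657° ≤ 100.642° ⇒ inside.

Yes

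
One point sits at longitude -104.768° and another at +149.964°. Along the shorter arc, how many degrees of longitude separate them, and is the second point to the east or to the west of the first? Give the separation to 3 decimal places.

Raw difference: 149.964 − -104.768 = 254.732°.
Normalise into (−180°, 180°]: 254.732° − 360° = -105.268°.
Negative ⇒ the second point lies to the west; separation 105.268°.

105.268° west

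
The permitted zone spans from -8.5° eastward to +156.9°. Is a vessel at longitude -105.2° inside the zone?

Band width going east from -8.5° to +156.9°: ((156.9 − -8.5) mod 360) = 165.4°.
Offset of -105.2° east of the west edge: ((-105.2 − -8.5) mod 360) = 263.3°.
263.3° > 165.4° ⇒ outside.

No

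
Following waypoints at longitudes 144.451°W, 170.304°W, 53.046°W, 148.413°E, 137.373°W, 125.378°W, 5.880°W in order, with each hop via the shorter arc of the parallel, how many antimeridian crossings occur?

2

Leg 1: -144.451° → -170.304°, shortest Δλ = -25.853° (west) — does not cross 180°.
Leg 2: -170.304° → -53.046°, shortest Δλ = 117.258° (east) — does not cross 180°.
Leg 3: -53.046° → +148.413°, shortest Δλ = -158.541° (west) — crosses 180°.
Leg 4: +148.413° → -137.373°, shortest Δλ = 74.214° (east) — crosses 180°.
Leg 5: -137.373° → -125.378°, shortest Δλ = 11.995° (east) — does not cross 180°.
Leg 6: -125.378° → -5.880°, shortest Δλ = 119.498° (east) — does not cross 180°.
Total crossings: 2.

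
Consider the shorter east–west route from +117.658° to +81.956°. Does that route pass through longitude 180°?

No

Signed shortest Δλ = ((81.956 − 117.658 + 180) mod 360) − 180 = -35.702°.
Going west by 35.702° from +117.658° reaches +81.956° without touching 180°.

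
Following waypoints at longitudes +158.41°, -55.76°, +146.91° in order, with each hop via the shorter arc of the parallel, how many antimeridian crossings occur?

2

Leg 1: +158.41° → -55.76°, shortest Δλ = 145.83° (east) — crosses 180°.
Leg 2: -55.76° → +146.91°, shortest Δλ = -157.33° (west) — crosses 180°.
Total crossings: 2.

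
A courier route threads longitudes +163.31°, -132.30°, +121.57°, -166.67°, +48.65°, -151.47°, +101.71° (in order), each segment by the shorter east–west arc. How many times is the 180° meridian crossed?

Leg 1: +163.31° → -132.30°, shortest Δλ = 64.39° (east) — crosses 180°.
Leg 2: -132.30° → +121.57°, shortest Δλ = -106.13° (west) — crosses 180°.
Leg 3: +121.57° → -166.67°, shortest Δλ = 71.76° (east) — crosses 180°.
Leg 4: -166.67° → +48.65°, shortest Δλ = -144.68° (west) — crosses 180°.
Leg 5: +48.65° → -151.47°, shortest Δλ = 159.88° (east) — crosses 180°.
Leg 6: -151.47° → +101.71°, shortest Δλ = -106.82° (west) — crosses 180°.
Total crossings: 6.

6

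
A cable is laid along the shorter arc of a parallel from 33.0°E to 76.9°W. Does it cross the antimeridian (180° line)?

No

Signed shortest Δλ = ((-76.9 − 33.0 + 180) mod 360) − 180 = -109.9°.
Going west by 109.9° from +33.0° reaches -76.9° without touching 180°.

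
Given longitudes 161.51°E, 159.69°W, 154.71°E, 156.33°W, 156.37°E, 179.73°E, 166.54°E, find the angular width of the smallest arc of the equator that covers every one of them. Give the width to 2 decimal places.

Sort the longitudes: -159.69°, -156.33°, +154.71°, +156.37°, +161.51°, +166.54°, +179.73°.
Eastward gaps between consecutive values (wrapping around): 3.36°, 311.04°, 1.66°, 5.14°, 5.03°, 13.19°, 20.58°.
Largest gap = 311.04° ⇒ minimal covering band is its complement: 360° − 311.04° = 48.96°.
Band runs from +154.71° eastward to -156.33°, crossing the antimeridian.

48.96°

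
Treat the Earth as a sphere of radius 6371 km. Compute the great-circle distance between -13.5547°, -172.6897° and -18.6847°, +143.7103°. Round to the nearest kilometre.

Δλ = 143.7103 − -172.6897 = 316.4000°; wrapped into (−180°, 180°]: -43.6000°.
Δφ = -18.6847 − -13.5547 = -5.1300°.
a = sin²(Δφ/2) + cos φ₁ · cos φ₂ · sin²(Δλ/2) = 0.129009.
c = 2·atan2(√a, √(1−a)) = 0.73478 rad → d = 6371·c ≈ 4681.25 km.

4681 km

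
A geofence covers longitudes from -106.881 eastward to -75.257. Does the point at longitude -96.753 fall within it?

Yes

Band width going east from -106.881° to -75.257°: ((-75.257 − -106.881) mod 360) = 31.624°.
Offset of -96.753° east of the west edge: ((-96.753 − -106.881) mod 360) = 10.128°.
10.128° ≤ 31.624° ⇒ inside.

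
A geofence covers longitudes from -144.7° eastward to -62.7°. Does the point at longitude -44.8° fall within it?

No

Band width going east from -144.7° to -62.7°: ((-62.7 − -144.7) mod 360) = 82.0°.
Offset of -44.8° east of the west edge: ((-44.8 − -144.7) mod 360) = 99.9°.
99.9° > 82.0° ⇒ outside.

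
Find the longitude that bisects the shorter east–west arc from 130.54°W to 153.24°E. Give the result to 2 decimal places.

Signed shortest Δλ from -130.54° to +153.24° is -76.22°.
Midpoint longitude = -130.54° + (-76.22°)/2 = -130.54° − 38.11° = -168.65°.
(The naïve average (-130.54 + +153.24)/2 = 11.35° is on the wrong side of the globe.)

168.65°W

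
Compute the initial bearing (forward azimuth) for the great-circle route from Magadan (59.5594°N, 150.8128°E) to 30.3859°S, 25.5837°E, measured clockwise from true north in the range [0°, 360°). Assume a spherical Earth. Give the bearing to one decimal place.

283.8°

Δλ = 25.5837 − 150.8128 = -125.2291°.
θ = atan2( sin Δλ · cos φ₂ , cos φ₁ · sin φ₂ − sin φ₁ · cos φ₂ · cos Δλ )
  = atan2(-0.70465, 0.17275) = -76.226° → normalised to [0°, 360°): 283.774°.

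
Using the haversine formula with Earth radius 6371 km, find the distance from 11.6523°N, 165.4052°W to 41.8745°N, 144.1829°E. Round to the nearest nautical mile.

3192 nmi

Δλ = 144.1829 − -165.4052 = 309.5881°; wrapped into (−180°, 180°]: -50.4119°.
Δφ = 41.8745 − 11.6523 = 30.2222°.
a = sin²(Δφ/2) + cos φ₁ · cos φ₂ · sin²(Δλ/2) = 0.200225.
c = 2·atan2(√a, √(1−a)) = 0.92786 rad → d = 6371·c ≈ 5911.38 km ≈ 3191.89 nmi.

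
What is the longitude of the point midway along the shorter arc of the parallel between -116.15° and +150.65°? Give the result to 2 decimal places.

Signed shortest Δλ from -116.15° to +150.65° is -93.20°.
Midpoint longitude = -116.15° + (-93.20°)/2 = -116.15° − 46.60° = -162.75°.
(The naïve average (-116.15 + +150.65)/2 = 17.25° is on the wrong side of the globe.)

-162.75°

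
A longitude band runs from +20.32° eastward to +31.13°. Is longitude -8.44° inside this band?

Band width going east from +20.32° to +31.13°: ((31.13 − 20.32) mod 360) = 10.81°.
Offset of -8.44° east of the west edge: ((-8.44 − 20.32) mod 360) = 331.24°.
331.24° > 10.81° ⇒ outside.

No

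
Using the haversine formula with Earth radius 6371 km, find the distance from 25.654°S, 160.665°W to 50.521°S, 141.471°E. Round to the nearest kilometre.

Δλ = 141.471 − -160.665 = 302.136°; wrapped into (−180°, 180°]: -57.864°.
Δφ = -50.521 − -25.654 = -24.867°.
a = sin²(Δφ/2) + cos φ₁ · cos φ₂ · sin²(Δλ/2) = 0.180487.
c = 2·atan2(√a, √(1−a)) = 0.87757 rad → d = 6371·c ≈ 5590.97 km.

5591 km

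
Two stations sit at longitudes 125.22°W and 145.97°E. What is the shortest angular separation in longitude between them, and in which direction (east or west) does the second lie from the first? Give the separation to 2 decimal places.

88.81° west

Raw difference: 145.97 − -125.22 = 271.19°.
Normalise into (−180°, 180°]: 271.19° − 360° = -88.81°.
Negative ⇒ the second point lies to the west; separation 88.81°.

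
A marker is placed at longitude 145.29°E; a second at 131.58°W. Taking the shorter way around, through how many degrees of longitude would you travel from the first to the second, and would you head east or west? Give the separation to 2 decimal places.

Raw difference: -131.58 − 145.29 = -276.87°.
Normalise into (−180°, 180°]: -276.87° + 360° = 83.13°.
Positive ⇒ the second point lies to the east; separation 83.13°.

83.13° east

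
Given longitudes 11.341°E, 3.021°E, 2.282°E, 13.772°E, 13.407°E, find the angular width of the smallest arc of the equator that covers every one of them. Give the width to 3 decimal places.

Sort the longitudes: +2.282°, +3.021°, +11.341°, +13.407°, +13.772°.
Eastward gaps between consecutive values (wrapping around): 0.739°, 8.320°, 2.066°, 0.365°, 348.510°.
Largest gap = 348.510° ⇒ minimal covering band is its complement: 360° − 348.510° = 11.490°.
Band runs from +2.282° eastward to +13.772°.

11.490°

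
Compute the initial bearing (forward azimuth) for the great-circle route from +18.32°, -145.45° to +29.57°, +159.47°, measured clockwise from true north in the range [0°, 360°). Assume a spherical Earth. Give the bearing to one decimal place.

Δλ = 159.47 − -145.45 = 304.92°; wrapped into (−180°, 180°]: -55.08°.
θ = atan2( sin Δλ · cos φ₂ , cos φ₁ · sin φ₂ − sin φ₁ · cos φ₂ · cos Δλ )
  = atan2(-0.71316, 0.31198) = -66.372° → normalised to [0°, 360°): 293.628°.

293.6°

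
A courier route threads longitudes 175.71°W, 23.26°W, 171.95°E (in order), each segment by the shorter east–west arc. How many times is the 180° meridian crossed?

Leg 1: -175.71° → -23.26°, shortest Δλ = 152.45° (east) — does not cross 180°.
Leg 2: -23.26° → +171.95°, shortest Δλ = -164.79° (west) — crosses 180°.
Total crossings: 1.

1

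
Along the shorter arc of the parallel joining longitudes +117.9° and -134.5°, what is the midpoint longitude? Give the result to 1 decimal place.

+171.7°

Signed shortest Δλ from +117.9° to -134.5° is +107.6°.
Midpoint longitude = +117.9° + (+107.6°)/2 = +117.9° + 53.8° = +171.7°.
(The naïve average (+117.9 + -134.5)/2 = -8.3° is on the wrong side of the globe.)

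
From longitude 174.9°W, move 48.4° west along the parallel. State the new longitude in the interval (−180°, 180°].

136.7°E

Start at -174.9°; shift −48.4° → -223.3°.
-223.3° lies outside (−180°, 180°]; add 360° → +136.7°.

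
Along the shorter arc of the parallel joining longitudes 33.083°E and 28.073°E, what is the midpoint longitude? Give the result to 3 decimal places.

Signed shortest Δλ from +33.083° to +28.073° is -5.010°.
Midpoint longitude = +33.083° + (-5.010°)/2 = +33.083° − 2.505° = +30.578°.

30.578°E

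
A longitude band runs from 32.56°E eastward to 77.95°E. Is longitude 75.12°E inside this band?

Band width going east from +32.56° to +77.95°: ((77.95 − 32.56) mod 360) = 45.39°.
Offset of +75.12° east of the west edge: ((75.12 − 32.56) mod 360) = 42.56°.
42.56° ≤ 45.39° ⇒ inside.

Yes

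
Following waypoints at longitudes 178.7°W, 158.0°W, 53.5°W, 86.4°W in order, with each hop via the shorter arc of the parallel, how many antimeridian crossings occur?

0

Leg 1: -178.7° → -158.0°, shortest Δλ = 20.7° (east) — does not cross 180°.
Leg 2: -158.0° → -53.5°, shortest Δλ = 104.5° (east) — does not cross 180°.
Leg 3: -53.5° → -86.4°, shortest Δλ = -32.9° (west) — does not cross 180°.
Total crossings: 0.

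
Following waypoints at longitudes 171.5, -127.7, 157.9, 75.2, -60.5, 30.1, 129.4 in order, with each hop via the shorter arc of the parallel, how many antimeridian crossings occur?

2

Leg 1: +171.5° → -127.7°, shortest Δλ = 60.8° (east) — crosses 180°.
Leg 2: -127.7° → +157.9°, shortest Δλ = -74.4° (west) — crosses 180°.
Leg 3: +157.9° → +75.2°, shortest Δλ = -82.7° (west) — does not cross 180°.
Leg 4: +75.2° → -60.5°, shortest Δλ = -135.7° (west) — does not cross 180°.
Leg 5: -60.5° → +30.1°, shortest Δλ = 90.6° (east) — does not cross 180°.
Leg 6: +30.1° → +129.4°, shortest Δλ = 99.3° (east) — does not cross 180°.
Total crossings: 2.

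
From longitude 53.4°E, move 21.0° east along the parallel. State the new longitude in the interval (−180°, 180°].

Start at +53.4°; shift +21.0° → +74.4°.
+74.4° already lies in (−180°, 180°].

74.4°E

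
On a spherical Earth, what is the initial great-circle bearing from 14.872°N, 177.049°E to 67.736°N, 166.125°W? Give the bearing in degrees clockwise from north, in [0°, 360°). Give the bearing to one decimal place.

Δλ = -166.125 − 177.049 = -343.174°; wrapped into (−180°, 180°]: 16.826°.
θ = atan2( sin Δλ · cos φ₂ , cos φ₁ · sin φ₂ − sin φ₁ · cos φ₂ · cos Δλ )
  = atan2(0.10967, 0.80137) = 7.793° → normalised to [0°, 360°): 7.793°.

7.8°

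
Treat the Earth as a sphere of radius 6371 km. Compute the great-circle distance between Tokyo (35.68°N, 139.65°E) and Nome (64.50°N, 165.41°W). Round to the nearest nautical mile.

Δλ = -165.41 − 139.65 = -305.06°; wrapped into (−180°, 180°]: 54.94°.
Δφ = 64.50 − 35.68 = 28.82°.
a = sin²(Δφ/2) + cos φ₁ · cos φ₂ · sin²(Δλ/2) = 0.136341.
c = 2·atan2(√a, √(1−a)) = 0.75639 rad → d = 6371·c ≈ 4818.96 km ≈ 2602.03 nmi.

2602 nmi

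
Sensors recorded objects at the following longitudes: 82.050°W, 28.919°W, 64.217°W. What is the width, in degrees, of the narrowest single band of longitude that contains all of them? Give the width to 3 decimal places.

53.131°

Sort the longitudes: -82.050°, -64.217°, -28.919°.
Eastward gaps between consecutive values (wrapping around): 17.833°, 35.298°, 306.869°.
Largest gap = 306.869° ⇒ minimal covering band is its complement: 360° − 306.869° = 53.131°.
Band runs from -82.050° eastward to -28.919°.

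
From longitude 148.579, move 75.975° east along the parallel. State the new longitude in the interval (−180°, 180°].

-135.446°

Start at +148.579°; shift +75.975° → +224.554°.
+224.554° lies outside (−180°, 180°]; subtract 360° → -135.446°.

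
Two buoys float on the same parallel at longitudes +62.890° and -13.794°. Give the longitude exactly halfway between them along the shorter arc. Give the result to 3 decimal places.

Signed shortest Δλ from +62.890° to -13.794° is -76.684°.
Midpoint longitude = +62.890° + (-76.684°)/2 = +62.890° − 38.342° = +24.548°.

+24.548°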